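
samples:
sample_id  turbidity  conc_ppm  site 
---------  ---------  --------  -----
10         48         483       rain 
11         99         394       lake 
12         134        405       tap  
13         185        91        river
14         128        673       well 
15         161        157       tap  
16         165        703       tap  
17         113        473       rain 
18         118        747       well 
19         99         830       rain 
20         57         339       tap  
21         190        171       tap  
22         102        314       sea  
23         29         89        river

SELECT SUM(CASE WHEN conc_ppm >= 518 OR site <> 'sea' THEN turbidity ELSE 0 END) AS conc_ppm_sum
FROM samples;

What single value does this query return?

1526

sample_id=10: ✓ → 48
sample_id=11: ✓ → 99
sample_id=12: ✓ → 134
sample_id=13: ✓ → 185
sample_id=14: ✓ → 128
sample_id=15: ✓ → 161
sample_id=16: ✓ → 165
sample_id=17: ✓ → 113
sample_id=18: ✓ → 118
sample_id=19: ✓ → 99
sample_id=20: ✓ → 57
sample_id=21: ✓ → 190
sample_id=22: ✗
sample_id=23: ✓ → 29
conc_ppm_sum = 48 + 99 + 134 + 185 + 128 + 161 + 165 + 113 + 118 + 99 + 57 + 190 + 29 = 1526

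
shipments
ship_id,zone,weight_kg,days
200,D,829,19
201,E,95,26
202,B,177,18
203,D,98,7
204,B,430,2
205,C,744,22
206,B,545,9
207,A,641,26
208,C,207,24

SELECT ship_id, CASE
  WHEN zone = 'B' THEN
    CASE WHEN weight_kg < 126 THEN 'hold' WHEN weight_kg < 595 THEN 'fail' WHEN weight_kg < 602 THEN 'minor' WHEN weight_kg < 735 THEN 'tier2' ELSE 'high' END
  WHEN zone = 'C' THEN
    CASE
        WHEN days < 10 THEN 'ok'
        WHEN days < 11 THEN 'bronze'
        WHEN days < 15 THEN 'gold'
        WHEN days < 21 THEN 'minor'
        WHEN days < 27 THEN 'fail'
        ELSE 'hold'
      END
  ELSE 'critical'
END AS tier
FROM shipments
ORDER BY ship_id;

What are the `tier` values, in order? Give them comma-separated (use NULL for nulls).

ship_id=200: zone='D' → outer ELSE → critical
ship_id=201: zone='E' → outer ELSE → critical
ship_id=202: zone='B' → inner[weight_kg < 595] → fail
ship_id=203: zone='D' → outer ELSE → critical
ship_id=204: zone='B' → inner[weight_kg < 595] → fail
ship_id=205: zone='C' → inner[days < 27] → fail
ship_id=206: zone='B' → inner[weight_kg < 595] → fail
ship_id=207: zone='A' → outer ELSE → critical
ship_id=208: zone='C' → inner[days < 27] → fail

critical, critical, fail, critical, fail, fail, fail, critical, fail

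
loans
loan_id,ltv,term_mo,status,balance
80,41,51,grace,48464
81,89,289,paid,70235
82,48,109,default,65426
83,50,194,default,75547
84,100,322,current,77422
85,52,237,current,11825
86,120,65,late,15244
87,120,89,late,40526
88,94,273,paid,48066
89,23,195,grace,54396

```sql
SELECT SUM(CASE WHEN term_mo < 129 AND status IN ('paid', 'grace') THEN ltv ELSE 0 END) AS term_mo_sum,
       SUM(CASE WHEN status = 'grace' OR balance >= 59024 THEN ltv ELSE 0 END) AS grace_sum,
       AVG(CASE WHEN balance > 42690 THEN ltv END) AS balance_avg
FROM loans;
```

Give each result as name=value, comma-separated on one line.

[term_mo_sum: term_mo < 129 AND status IN ('paid', 'grace')]
loan_id=80: ✓ → 41
loan_id=81: ✗
loan_id=82: ✗
loan_id=83: ✗
loan_id=84: ✗
loan_id=85: ✗
loan_id=86: ✗
loan_id=87: ✗
loan_id=88: ✗
loan_id=89: ✗
term_mo_sum = 41
—
[grace_sum: status = 'grace' OR balance >= 59024]
loan_id=80: ✓ → 41
loan_id=81: ✓ → 89
loan_id=82: ✓ → 48
loan_id=83: ✓ → 50
loan_id=84: ✓ → 100
loan_id=85: ✗
loan_id=86: ✗
loan_id=87: ✗
loan_id=88: ✗
loan_id=89: ✓ → 23
grace_sum = 41 + 89 + 48 + 50 + 100 + 23 = 351
—
[balance_avg: balance > 42690]
loan_id=80: ✓ → 41
loan_id=81: ✓ → 89
loan_id=82: ✓ → 48
loan_id=83: ✓ → 50
loan_id=84: ✓ → 100
loan_id=85: ✗
loan_id=86: ✗
loan_id=87: ✗
loan_id=88: ✓ → 94
loan_id=89: ✓ → 23
balance_avg = (41 + 89 + 48 + 50 + 100 + 94 + 23) / 7 = 63.5714285714

term_mo_sum=41, grace_sum=351, balance_avg=63.5714285714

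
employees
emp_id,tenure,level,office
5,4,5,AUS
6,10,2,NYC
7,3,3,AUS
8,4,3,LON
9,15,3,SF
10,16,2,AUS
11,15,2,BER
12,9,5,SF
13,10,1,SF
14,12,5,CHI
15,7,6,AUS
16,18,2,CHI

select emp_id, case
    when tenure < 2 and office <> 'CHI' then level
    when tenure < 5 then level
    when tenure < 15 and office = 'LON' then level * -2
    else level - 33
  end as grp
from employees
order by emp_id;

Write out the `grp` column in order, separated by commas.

5, -31, 3, 3, -30, -31, -31, -28, -32, -28, -27, -31

emp_id=5: tenure < 5 → 5
emp_id=6: ELSE → -31
emp_id=7: tenure < 5 → 3
emp_id=8: tenure < 5 → 3
emp_id=9: ELSE → -30
emp_id=10: ELSE → -31
emp_id=11: ELSE → -31
emp_id=12: ELSE → -28
emp_id=13: ELSE → -32
emp_id=14: ELSE → -28
emp_id=15: ELSE → -27
emp_id=16: ELSE → -31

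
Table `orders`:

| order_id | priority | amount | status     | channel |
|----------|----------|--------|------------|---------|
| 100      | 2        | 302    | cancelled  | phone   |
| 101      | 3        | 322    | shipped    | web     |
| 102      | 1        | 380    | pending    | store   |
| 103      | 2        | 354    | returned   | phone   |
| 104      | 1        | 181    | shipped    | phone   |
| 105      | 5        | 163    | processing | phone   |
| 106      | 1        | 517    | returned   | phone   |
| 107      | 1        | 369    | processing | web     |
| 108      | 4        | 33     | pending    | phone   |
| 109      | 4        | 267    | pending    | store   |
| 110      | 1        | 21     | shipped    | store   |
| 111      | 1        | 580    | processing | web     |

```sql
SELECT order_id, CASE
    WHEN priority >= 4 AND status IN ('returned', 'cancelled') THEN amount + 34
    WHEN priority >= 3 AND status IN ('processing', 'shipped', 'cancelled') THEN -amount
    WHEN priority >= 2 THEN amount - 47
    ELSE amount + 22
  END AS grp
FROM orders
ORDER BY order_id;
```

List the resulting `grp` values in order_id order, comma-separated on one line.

order_id=100: priority >= 2 → 255
order_id=101: priority >= 3 AND status IN ('processing', 'shipped', 'cancelled') → -322
order_id=102: ELSE → 402
order_id=103: priority >= 2 → 307
order_id=104: ELSE → 203
order_id=105: priority >= 3 AND status IN ('processing', 'shipped', 'cancelled') → -163
order_id=106: ELSE → 539
order_id=107: ELSE → 391
order_id=108: priority >= 2 → -14
order_id=109: priority >= 2 → 220
order_id=110: ELSE → 43
order_id=111: ELSE → 602

255, -322, 402, 307, 203, -163, 539, 391, -14, 220, 43, 602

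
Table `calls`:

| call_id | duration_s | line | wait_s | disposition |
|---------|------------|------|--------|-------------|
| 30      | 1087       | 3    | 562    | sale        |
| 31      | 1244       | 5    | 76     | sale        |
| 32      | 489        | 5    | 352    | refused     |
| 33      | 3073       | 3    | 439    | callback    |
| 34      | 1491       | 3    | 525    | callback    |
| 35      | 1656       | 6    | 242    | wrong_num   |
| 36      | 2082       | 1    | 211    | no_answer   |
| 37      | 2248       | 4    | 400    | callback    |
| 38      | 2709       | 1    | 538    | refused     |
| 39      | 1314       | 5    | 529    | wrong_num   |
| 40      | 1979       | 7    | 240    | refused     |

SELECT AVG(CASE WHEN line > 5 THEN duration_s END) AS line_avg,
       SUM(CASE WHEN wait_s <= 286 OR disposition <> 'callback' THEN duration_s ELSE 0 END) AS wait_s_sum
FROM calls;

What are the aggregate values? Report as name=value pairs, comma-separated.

[line_avg: line > 5]
call_id=30: ✗
call_id=31: ✗
call_id=32: ✗
call_id=33: ✗
call_id=34: ✗
call_id=35: ✓ → 1656
call_id=36: ✗
call_id=37: ✗
call_id=38: ✗
call_id=39: ✗
call_id=40: ✓ → 1979
line_avg = (1656 + 1979) / 2 = 1817.5
—
[wait_s_sum: wait_s <= 286 OR disposition <> 'callback']
call_id=30: ✓ → 1087
call_id=31: ✓ → 1244
call_id=32: ✓ → 489
call_id=33: ✗
call_id=34: ✗
call_id=35: ✓ → 1656
call_id=36: ✓ → 2082
call_id=37: ✗
call_id=38: ✓ → 2709
call_id=39: ✓ → 1314
call_id=40: ✓ → 1979
wait_s_sum = 1087 + 1244 + 489 + 1656 + 2082 + 2709 + 1314 + 1979 = 12560

line_avg=1817.5, wait_s_sum=12560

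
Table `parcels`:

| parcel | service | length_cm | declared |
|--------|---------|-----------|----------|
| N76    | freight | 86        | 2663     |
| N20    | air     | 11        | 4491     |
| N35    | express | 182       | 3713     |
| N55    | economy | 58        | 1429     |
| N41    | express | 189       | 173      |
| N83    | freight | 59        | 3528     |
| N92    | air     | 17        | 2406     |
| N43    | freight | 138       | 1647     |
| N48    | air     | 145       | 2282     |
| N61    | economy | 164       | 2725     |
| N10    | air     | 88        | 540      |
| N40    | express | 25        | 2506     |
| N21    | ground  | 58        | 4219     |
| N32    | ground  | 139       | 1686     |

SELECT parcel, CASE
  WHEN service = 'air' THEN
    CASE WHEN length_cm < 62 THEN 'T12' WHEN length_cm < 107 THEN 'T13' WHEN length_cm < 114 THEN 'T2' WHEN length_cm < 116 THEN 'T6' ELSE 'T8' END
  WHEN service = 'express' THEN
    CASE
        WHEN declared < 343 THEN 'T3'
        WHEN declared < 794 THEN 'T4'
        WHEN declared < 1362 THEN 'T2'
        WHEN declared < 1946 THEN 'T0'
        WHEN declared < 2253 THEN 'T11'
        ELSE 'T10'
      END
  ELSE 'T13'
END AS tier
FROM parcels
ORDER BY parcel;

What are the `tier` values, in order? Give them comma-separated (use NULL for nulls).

T13, T12, T13, T13, T10, T10, T3, T13, T8, T13, T13, T13, T13, T12

parcel=N10: service='air' → inner[length_cm < 107] → T13
parcel=N20: service='air' → inner[length_cm < 62] → T12
parcel=N21: service='ground' → outer ELSE → T13
parcel=N32: service='ground' → outer ELSE → T13
parcel=N35: service='express' → inner[ELSE] → T10
parcel=N40: service='express' → inner[ELSE] → T10
parcel=N41: service='express' → inner[declared < 343] → T3
parcel=N43: service='freight' → outer ELSE → T13
parcel=N48: service='air' → inner[ELSE] → T8
parcel=N55: service='economy' → outer ELSE → T13
parcel=N61: service='economy' → outer ELSE → T13
parcel=N76: service='freight' → outer ELSE → T13
parcel=N83: service='freight' → outer ELSE → T13
parcel=N92: service='air' → inner[length_cm < 62] → T12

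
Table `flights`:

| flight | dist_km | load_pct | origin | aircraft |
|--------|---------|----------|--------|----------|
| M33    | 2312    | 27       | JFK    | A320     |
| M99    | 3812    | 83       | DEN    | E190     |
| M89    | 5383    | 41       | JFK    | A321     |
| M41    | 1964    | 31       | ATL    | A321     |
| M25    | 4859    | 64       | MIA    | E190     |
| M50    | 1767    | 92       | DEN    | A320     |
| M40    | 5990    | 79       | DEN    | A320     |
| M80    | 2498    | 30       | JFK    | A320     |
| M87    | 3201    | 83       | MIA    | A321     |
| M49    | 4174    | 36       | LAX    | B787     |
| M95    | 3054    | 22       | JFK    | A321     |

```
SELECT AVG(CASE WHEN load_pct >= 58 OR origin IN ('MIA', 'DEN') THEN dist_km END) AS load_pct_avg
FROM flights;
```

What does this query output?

3925.8

flight=M33: ✗
flight=M99: ✓ → 3812
flight=M89: ✗
flight=M41: ✗
flight=M25: ✓ → 4859
flight=M50: ✓ → 1767
flight=M40: ✓ → 5990
flight=M80: ✗
flight=M87: ✓ → 3201
flight=M49: ✗
flight=M95: ✗
load_pct_avg = (3812 + 4859 + 1767 + 5990 + 3201) / 5 = 3925.8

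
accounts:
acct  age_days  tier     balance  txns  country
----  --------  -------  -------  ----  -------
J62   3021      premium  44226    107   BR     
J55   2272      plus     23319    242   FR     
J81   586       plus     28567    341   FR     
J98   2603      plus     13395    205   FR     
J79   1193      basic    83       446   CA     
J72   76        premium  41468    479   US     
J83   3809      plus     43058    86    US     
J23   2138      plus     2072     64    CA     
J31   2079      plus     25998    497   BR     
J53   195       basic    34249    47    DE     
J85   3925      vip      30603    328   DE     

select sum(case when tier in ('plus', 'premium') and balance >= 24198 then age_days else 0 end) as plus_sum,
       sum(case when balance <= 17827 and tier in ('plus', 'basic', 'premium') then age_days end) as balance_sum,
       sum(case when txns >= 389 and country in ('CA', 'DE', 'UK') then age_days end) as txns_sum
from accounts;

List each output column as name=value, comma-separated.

[plus_sum: tier in ('plus', 'premium') and balance >= 24198]
acct=J62: ✓ → 3021
acct=J55: ✗
acct=J81: ✓ → 586
acct=J98: ✗
acct=J79: ✗
acct=J72: ✓ → 76
acct=J83: ✓ → 3809
acct=J23: ✗
acct=J31: ✓ → 2079
acct=J53: ✗
acct=J85: ✗
plus_sum = 3021 + 586 + 76 + 3809 + 2079 = 9571
—
[balance_sum: balance <= 17827 and tier in ('plus', 'basic', 'premium')]
acct=J62: ✗
acct=J55: ✗
acct=J81: ✗
acct=J98: ✓ → 2603
acct=J79: ✓ → 1193
acct=J72: ✗
acct=J83: ✗
acct=J23: ✓ → 2138
acct=J31: ✗
acct=J53: ✗
acct=J85: ✗
balance_sum = 2603 + 1193 + 2138 = 5934
—
[txns_sum: txns >= 389 and country in ('CA', 'DE', 'UK')]
acct=J62: ✗
acct=J55: ✗
acct=J81: ✗
acct=J98: ✗
acct=J79: ✓ → 1193
acct=J72: ✗
acct=J83: ✗
acct=J23: ✗
acct=J31: ✗
acct=J53: ✗
acct=J85: ✗
txns_sum = 1193

plus_sum=9571, balance_sum=5934, txns_sum=1193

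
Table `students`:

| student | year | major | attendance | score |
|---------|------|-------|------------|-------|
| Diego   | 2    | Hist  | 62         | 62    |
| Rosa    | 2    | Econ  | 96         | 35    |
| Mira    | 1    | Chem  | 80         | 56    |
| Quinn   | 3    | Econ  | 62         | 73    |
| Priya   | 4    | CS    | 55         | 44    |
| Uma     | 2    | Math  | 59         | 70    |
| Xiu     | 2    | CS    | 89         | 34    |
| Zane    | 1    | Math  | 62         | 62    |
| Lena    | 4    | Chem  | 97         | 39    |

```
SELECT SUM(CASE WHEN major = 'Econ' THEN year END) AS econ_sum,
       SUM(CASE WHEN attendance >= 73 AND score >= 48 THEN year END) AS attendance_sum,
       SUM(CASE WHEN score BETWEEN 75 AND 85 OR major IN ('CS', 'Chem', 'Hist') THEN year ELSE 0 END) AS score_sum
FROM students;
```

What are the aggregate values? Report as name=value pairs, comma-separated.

econ_sum=5, attendance_sum=1, score_sum=13

[econ_sum: major = 'Econ']
student=Diego: ✗
student=Rosa: ✓ → 2
student=Mira: ✗
student=Quinn: ✓ → 3
student=Priya: ✗
student=Uma: ✗
student=Xiu: ✗
student=Zane: ✗
student=Lena: ✗
econ_sum = 2 + 3 = 5
—
[attendance_sum: attendance >= 73 AND score >= 48]
student=Diego: ✗
student=Rosa: ✗
student=Mira: ✓ → 1
student=Quinn: ✗
student=Priya: ✗
student=Uma: ✗
student=Xiu: ✗
student=Zane: ✗
student=Lena: ✗
attendance_sum = 1
—
[score_sum: score BETWEEN 75 AND 85 OR major IN ('CS', 'Chem', 'Hist')]
student=Diego: ✓ → 2
student=Rosa: ✗
student=Mira: ✓ → 1
student=Quinn: ✗
student=Priya: ✓ → 4
student=Uma: ✗
student=Xiu: ✓ → 2
student=Zane: ✗
student=Lena: ✓ → 4
score_sum = 2 + 1 + 4 + 2 + 4 = 13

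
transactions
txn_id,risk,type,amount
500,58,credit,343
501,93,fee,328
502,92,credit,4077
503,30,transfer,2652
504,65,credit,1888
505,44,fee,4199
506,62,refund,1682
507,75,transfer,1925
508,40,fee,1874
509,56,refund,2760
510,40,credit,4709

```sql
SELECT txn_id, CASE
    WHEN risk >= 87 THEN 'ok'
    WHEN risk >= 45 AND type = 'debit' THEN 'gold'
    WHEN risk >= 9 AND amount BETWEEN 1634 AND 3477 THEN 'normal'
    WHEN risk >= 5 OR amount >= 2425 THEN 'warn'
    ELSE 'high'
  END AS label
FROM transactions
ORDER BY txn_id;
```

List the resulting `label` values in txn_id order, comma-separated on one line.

warn, ok, ok, normal, normal, warn, normal, normal, normal, normal, warn

txn_id=500: risk >= 5 OR amount >= 2425 → warn
txn_id=501: risk >= 87 → ok
txn_id=502: risk >= 87 → ok
txn_id=503: risk >= 9 AND amount BETWEEN 1634 AND 3477 → normal
txn_id=504: risk >= 9 AND amount BETWEEN 1634 AND 3477 → normal
txn_id=505: risk >= 5 OR amount >= 2425 → warn
txn_id=506: risk >= 9 AND amount BETWEEN 1634 AND 3477 → normal
txn_id=507: risk >= 9 AND amount BETWEEN 1634 AND 3477 → normal
txn_id=508: risk >= 9 AND amount BETWEEN 1634 AND 3477 → normal
txn_id=509: risk >= 9 AND amount BETWEEN 1634 AND 3477 → normal
txn_id=510: risk >= 5 OR amount >= 2425 → warn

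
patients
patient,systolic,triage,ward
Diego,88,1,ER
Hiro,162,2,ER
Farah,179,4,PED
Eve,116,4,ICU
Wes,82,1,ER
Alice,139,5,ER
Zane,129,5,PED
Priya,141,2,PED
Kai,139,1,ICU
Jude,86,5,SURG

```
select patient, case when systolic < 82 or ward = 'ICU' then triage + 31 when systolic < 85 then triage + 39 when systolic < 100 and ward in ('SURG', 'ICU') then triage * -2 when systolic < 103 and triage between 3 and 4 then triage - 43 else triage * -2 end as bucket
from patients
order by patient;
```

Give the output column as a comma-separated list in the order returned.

patient=Alice: ELSE → -10
patient=Diego: ELSE → -2
patient=Eve: systolic < 82 or ward = 'ICU' → 35
patient=Farah: ELSE → -8
patient=Hiro: ELSE → -4
patient=Jude: systolic < 100 and ward in ('SURG', 'ICU') → -10
patient=Kai: systolic < 82 or ward = 'ICU' → 32
patient=Priya: ELSE → -4
patient=Wes: systolic < 85 → 40
patient=Zane: ELSE → -10

-10, -2, 35, -8, -4, -10, 32, -4, 40, -10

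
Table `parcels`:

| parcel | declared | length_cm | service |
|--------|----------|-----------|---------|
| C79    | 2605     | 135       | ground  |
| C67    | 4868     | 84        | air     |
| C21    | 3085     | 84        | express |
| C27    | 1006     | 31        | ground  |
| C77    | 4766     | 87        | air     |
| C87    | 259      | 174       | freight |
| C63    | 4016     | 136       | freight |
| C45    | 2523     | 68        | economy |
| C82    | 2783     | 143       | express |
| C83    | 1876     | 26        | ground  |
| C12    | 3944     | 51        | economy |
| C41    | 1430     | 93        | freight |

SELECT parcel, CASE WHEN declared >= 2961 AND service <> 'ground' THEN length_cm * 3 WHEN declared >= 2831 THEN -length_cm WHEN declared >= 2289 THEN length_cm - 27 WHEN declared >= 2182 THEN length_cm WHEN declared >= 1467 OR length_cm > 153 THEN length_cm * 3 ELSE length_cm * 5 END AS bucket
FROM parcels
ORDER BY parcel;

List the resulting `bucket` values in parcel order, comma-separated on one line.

153, 252, 155, 465, 41, 408, 252, 261, 108, 116, 78, 522

parcel=C12: declared >= 2961 AND service <> 'ground' → 153
parcel=C21: declared >= 2961 AND service <> 'ground' → 252
parcel=C27: ELSE → 155
parcel=C41: ELSE → 465
parcel=C45: declared >= 2289 → 41
parcel=C63: declared >= 2961 AND service <> 'ground' → 408
parcel=C67: declared >= 2961 AND service <> 'ground' → 252
parcel=C77: declared >= 2961 AND service <> 'ground' → 261
parcel=C79: declared >= 2289 → 108
parcel=C82: declared >= 2289 → 116
parcel=C83: declared >= 1467 OR length_cm > 153 → 78
parcel=C87: declared >= 1467 OR length_cm > 153 → 522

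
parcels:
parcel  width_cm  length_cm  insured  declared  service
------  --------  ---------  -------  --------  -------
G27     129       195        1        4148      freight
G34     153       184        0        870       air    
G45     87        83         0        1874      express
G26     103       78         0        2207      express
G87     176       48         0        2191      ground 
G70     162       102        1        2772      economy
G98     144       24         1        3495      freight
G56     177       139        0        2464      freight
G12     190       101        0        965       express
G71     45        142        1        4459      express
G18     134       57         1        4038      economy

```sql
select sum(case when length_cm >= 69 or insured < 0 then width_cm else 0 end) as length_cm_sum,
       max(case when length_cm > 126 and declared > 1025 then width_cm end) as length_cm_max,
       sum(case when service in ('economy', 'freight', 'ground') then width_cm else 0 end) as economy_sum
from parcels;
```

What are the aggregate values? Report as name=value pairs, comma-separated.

[length_cm_sum: length_cm >= 69 or insured < 0]
parcel=G27: ✓ → 129
parcel=G34: ✓ → 153
parcel=G45: ✓ → 87
parcel=G26: ✓ → 103
parcel=G87: ✗
parcel=G70: ✓ → 162
parcel=G98: ✗
parcel=G56: ✓ → 177
parcel=G12: ✓ → 190
parcel=G71: ✓ → 45
parcel=G18: ✗
length_cm_sum = 129 + 153 + 87 + 103 + 162 + 177 + 190 + 45 = 1046
—
[length_cm_max: length_cm > 126 and declared > 1025]
parcel=G27: ✓ → 129
parcel=G34: ✗
parcel=G45: ✗
parcel=G26: ✗
parcel=G87: ✗
parcel=G70: ✗
parcel=G98: ✗
parcel=G56: ✓ → 177
parcel=G12: ✗
parcel=G71: ✓ → 45
parcel=G18: ✗
length_cm_max = MAX(129, 177, 45) = 177
—
[economy_sum: service in ('economy', 'freight', 'ground')]
parcel=G27: ✓ → 129
parcel=G34: ✗
parcel=G45: ✗
parcel=G26: ✗
parcel=G87: ✓ → 176
parcel=G70: ✓ → 162
parcel=G98: ✓ → 144
parcel=G56: ✓ → 177
parcel=G12: ✗
parcel=G71: ✗
parcel=G18: ✓ → 134
economy_sum = 129 + 176 + 162 + 144 + 177 + 134 = 922

length_cm_sum=1046, length_cm_max=177, economy_sum=922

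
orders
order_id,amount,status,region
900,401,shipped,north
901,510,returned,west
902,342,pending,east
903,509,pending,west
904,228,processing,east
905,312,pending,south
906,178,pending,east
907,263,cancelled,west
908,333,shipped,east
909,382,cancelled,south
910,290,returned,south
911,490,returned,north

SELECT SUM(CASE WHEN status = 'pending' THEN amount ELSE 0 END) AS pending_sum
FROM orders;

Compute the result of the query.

1341

order_id=900: ✗
order_id=901: ✗
order_id=902: ✓ → 342
order_id=903: ✓ → 509
order_id=904: ✗
order_id=905: ✓ → 312
order_id=906: ✓ → 178
order_id=907: ✗
order_id=908: ✗
order_id=909: ✗
order_id=910: ✗
order_id=911: ✗
pending_sum = 342 + 509 + 312 + 178 = 1341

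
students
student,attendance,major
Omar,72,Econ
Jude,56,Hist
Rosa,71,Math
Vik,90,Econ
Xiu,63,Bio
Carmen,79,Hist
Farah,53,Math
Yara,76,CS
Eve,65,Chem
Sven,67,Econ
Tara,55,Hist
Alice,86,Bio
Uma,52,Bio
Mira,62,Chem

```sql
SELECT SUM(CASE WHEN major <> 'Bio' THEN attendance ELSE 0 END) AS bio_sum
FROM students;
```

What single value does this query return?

student=Omar: ✓ → 72
student=Jude: ✓ → 56
student=Rosa: ✓ → 71
student=Vik: ✓ → 90
student=Xiu: ✗
student=Carmen: ✓ → 79
student=Farah: ✓ → 53
student=Yara: ✓ → 76
student=Eve: ✓ → 65
student=Sven: ✓ → 67
student=Tara: ✓ → 55
student=Alice: ✗
student=Uma: ✗
student=Mira: ✓ → 62
bio_sum = 72 + 56 + 71 + 90 + 79 + 53 + 76 + 65 + 67 + 55 + 62 = 746

746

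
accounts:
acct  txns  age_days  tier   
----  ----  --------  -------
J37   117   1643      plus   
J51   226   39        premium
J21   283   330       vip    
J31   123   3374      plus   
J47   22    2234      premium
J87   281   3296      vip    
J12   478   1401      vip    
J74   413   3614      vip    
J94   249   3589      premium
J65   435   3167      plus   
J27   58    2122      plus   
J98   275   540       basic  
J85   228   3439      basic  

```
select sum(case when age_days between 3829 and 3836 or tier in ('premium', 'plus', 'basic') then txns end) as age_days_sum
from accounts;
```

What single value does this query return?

1733

acct=J37: ✓ → 117
acct=J51: ✓ → 226
acct=J21: ✗
acct=J31: ✓ → 123
acct=J47: ✓ → 22
acct=J87: ✗
acct=J12: ✗
acct=J74: ✗
acct=J94: ✓ → 249
acct=J65: ✓ → 435
acct=J27: ✓ → 58
acct=J98: ✓ → 275
acct=J85: ✓ → 228
age_days_sum = 117 + 226 + 123 + 22 + 249 + 435 + 58 + 275 + 228 = 1733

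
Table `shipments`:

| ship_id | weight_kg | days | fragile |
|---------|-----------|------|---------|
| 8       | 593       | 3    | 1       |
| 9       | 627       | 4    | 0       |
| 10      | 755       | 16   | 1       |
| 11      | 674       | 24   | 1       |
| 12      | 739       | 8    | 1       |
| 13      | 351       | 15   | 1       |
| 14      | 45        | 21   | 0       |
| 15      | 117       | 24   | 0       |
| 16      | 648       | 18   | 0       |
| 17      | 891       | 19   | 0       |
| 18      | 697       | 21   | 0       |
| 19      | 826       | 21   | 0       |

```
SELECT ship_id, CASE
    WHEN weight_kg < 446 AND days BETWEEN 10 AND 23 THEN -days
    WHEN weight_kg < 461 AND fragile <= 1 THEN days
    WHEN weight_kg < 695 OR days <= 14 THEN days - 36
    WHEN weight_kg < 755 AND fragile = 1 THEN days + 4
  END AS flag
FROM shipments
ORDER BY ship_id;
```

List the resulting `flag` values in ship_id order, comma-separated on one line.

-33, -32, NULL, -12, -28, -15, -21, 24, -18, NULL, NULL, NULL

ship_id=8: weight_kg < 695 OR days <= 14 → -33
ship_id=9: weight_kg < 695 OR days <= 14 → -32
ship_id=10: (no match → NULL) → NULL
ship_id=11: weight_kg < 695 OR days <= 14 → -12
ship_id=12: weight_kg < 695 OR days <= 14 → -28
ship_id=13: weight_kg < 446 AND days BETWEEN 10 AND 23 → -15
ship_id=14: weight_kg < 446 AND days BETWEEN 10 AND 23 → -21
ship_id=15: weight_kg < 461 AND fragile <= 1 → 24
ship_id=16: weight_kg < 695 OR days <= 14 → -18
ship_id=17: (no match → NULL) → NULL
ship_id=18: (no match → NULL) → NULL
ship_id=19: (no match → NULL) → NULL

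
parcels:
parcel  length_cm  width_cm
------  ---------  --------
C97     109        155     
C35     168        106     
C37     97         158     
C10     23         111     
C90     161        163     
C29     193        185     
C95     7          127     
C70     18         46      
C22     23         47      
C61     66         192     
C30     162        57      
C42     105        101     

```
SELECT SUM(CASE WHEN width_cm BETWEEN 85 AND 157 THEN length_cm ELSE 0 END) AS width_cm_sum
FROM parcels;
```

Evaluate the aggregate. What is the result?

parcel=C97: ✓ → 109
parcel=C35: ✓ → 168
parcel=C37: ✗
parcel=C10: ✓ → 23
parcel=C90: ✗
parcel=C29: ✗
parcel=C95: ✓ → 7
parcel=C70: ✗
parcel=C22: ✗
parcel=C61: ✗
parcel=C30: ✗
parcel=C42: ✓ → 105
width_cm_sum = 109 + 168 + 23 + 7 + 105 = 412

412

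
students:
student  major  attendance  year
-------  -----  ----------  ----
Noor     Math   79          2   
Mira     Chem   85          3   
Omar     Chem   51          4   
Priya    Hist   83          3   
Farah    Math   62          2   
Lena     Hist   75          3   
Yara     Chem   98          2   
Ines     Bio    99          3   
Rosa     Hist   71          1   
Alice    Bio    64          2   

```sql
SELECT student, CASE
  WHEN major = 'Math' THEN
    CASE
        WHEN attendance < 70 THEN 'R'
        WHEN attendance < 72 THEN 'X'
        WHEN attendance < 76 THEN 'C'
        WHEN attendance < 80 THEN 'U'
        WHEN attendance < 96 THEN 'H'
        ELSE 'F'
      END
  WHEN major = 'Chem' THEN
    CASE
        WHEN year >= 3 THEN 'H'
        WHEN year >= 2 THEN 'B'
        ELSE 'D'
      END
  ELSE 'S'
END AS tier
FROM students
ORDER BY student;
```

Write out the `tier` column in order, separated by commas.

student=Alice: major='Bio' → outer ELSE → S
student=Farah: major='Math' → inner[attendance < 70] → R
student=Ines: major='Bio' → outer ELSE → S
student=Lena: major='Hist' → outer ELSE → S
student=Mira: major='Chem' → inner[year >= 3] → H
student=Noor: major='Math' → inner[attendance < 80] → U
student=Omar: major='Chem' → inner[year >= 3] → H
student=Priya: major='Hist' → outer ELSE → S
student=Rosa: major='Hist' → outer ELSE → S
student=Yara: major='Chem' → inner[year >= 2] → B

S, R, S, S, H, U, H, S, S, B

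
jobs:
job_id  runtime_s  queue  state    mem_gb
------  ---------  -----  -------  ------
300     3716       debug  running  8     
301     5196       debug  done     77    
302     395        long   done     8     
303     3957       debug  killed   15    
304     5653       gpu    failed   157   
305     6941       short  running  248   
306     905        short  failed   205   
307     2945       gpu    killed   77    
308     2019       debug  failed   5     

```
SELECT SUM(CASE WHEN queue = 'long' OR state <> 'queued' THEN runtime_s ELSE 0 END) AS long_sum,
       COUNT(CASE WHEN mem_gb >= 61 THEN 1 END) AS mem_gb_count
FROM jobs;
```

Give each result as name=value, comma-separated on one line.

[long_sum: queue = 'long' OR state <> 'queued']
job_id=300: ✓ → 3716
job_id=301: ✓ → 5196
job_id=302: ✓ → 395
job_id=303: ✓ → 3957
job_id=304: ✓ → 5653
job_id=305: ✓ → 6941
job_id=306: ✓ → 905
job_id=307: ✓ → 2945
job_id=308: ✓ → 2019
long_sum = 3716 + 5196 + 395 + 3957 + 5653 + 6941 + 905 + 2945 + 2019 = 31727
—
[mem_gb_count: mem_gb >= 61]
job_id=300: ✗
job_id=301: ✓ → 1
job_id=302: ✗
job_id=303: ✗
job_id=304: ✓ → 1
job_id=305: ✓ → 1
job_id=306: ✓ → 1
job_id=307: ✓ → 1
job_id=308: ✗
mem_gb_count = COUNT(1, 1, 1, 1, 1) = 5

long_sum=31727, mem_gb_count=5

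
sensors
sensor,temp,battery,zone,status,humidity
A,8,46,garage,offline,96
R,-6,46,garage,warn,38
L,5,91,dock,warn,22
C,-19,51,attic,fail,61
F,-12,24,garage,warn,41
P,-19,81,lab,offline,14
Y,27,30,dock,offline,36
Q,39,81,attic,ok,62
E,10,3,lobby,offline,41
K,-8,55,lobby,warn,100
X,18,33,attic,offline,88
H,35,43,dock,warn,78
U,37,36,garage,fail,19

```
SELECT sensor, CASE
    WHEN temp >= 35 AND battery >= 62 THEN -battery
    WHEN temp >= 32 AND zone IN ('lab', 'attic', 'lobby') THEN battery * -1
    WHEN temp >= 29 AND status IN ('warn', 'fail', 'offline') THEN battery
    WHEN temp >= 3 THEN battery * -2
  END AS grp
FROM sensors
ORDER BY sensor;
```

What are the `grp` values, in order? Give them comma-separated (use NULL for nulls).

-92, NULL, -6, NULL, 43, NULL, -182, NULL, -81, NULL, 36, -66, -60

sensor=A: temp >= 3 → -92
sensor=C: (no match → NULL) → NULL
sensor=E: temp >= 3 → -6
sensor=F: (no match → NULL) → NULL
sensor=H: temp >= 29 AND status IN ('warn', 'fail', 'offline') → 43
sensor=K: (no match → NULL) → NULL
sensor=L: temp >= 3 → -182
sensor=P: (no match → NULL) → NULL
sensor=Q: temp >= 35 AND battery >= 62 → -81
sensor=R: (no match → NULL) → NULL
sensor=U: temp >= 29 AND status IN ('warn', 'fail', 'offline') → 36
sensor=X: temp >= 3 → -66
sensor=Y: temp >= 3 → -60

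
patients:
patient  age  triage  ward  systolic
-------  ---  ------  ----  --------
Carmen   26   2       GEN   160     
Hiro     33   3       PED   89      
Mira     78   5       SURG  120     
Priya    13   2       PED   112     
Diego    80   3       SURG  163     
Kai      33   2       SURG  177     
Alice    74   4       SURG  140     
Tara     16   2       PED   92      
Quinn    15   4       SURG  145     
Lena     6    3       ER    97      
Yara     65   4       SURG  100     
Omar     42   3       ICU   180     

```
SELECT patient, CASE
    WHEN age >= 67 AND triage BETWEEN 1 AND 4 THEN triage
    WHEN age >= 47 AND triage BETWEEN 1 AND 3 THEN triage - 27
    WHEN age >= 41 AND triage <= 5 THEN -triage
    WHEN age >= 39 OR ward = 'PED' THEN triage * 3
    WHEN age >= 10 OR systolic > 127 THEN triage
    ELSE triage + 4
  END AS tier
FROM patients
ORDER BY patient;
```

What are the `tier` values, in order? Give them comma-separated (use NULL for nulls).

patient=Alice: age >= 67 AND triage BETWEEN 1 AND 4 → 4
patient=Carmen: age >= 10 OR systolic > 127 → 2
patient=Diego: age >= 67 AND triage BETWEEN 1 AND 4 → 3
patient=Hiro: age >= 39 OR ward = 'PED' → 9
patient=Kai: age >= 10 OR systolic > 127 → 2
patient=Lena: ELSE → 7
patient=Mira: age >= 41 AND triage <= 5 → -5
patient=Omar: age >= 41 AND triage <= 5 → -3
patient=Priya: age >= 39 OR ward = 'PED' → 6
patient=Quinn: age >= 10 OR systolic > 127 → 4
patient=Tara: age >= 39 OR ward = 'PED' → 6
patient=Yara: age >= 41 AND triage <= 5 → -4

4, 2, 3, 9, 2, 7, -5, -3, 6, 4, 6, -4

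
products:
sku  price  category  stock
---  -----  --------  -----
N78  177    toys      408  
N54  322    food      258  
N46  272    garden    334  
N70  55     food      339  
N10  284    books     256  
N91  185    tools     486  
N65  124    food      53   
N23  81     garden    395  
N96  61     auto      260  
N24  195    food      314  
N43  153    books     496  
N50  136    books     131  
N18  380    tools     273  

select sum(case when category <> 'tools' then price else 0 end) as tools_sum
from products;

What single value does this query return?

sku=N78: ✓ → 177
sku=N54: ✓ → 322
sku=N46: ✓ → 272
sku=N70: ✓ → 55
sku=N10: ✓ → 284
sku=N91: ✗
sku=N65: ✓ → 124
sku=N23: ✓ → 81
sku=N96: ✓ → 61
sku=N24: ✓ → 195
sku=N43: ✓ → 153
sku=N50: ✓ → 136
sku=N18: ✗
tools_sum = 177 + 322 + 272 + 55 + 284 + 124 + 81 + 61 + 195 + 153 + 136 = 1860

1860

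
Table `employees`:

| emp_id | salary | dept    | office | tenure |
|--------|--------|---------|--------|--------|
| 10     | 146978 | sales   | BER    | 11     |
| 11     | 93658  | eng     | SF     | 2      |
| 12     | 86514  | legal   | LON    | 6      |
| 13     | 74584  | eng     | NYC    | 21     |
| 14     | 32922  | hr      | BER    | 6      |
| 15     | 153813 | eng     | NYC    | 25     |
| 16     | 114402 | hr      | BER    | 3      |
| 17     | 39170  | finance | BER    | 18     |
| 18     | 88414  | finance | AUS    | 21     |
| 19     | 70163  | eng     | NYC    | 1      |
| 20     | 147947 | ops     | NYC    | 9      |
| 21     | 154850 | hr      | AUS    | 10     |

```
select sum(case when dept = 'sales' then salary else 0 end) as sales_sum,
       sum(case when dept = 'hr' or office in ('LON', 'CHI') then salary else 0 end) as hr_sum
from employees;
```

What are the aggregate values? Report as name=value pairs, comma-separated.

[sales_sum: dept = 'sales']
emp_id=10: ✓ → 146978
emp_id=11: ✗
emp_id=12: ✗
emp_id=13: ✗
emp_id=14: ✗
emp_id=15: ✗
emp_id=16: ✗
emp_id=17: ✗
emp_id=18: ✗
emp_id=19: ✗
emp_id=20: ✗
emp_id=21: ✗
sales_sum = 146978
—
[hr_sum: dept = 'hr' or office in ('LON', 'CHI')]
emp_id=10: ✗
emp_id=11: ✗
emp_id=12: ✓ → 86514
emp_id=13: ✗
emp_id=14: ✓ → 32922
emp_id=15: ✗
emp_id=16: ✓ → 114402
emp_id=17: ✗
emp_id=18: ✗
emp_id=19: ✗
emp_id=20: ✗
emp_id=21: ✓ → 154850
hr_sum = 86514 + 32922 + 114402 + 154850 = 388688

sales_sum=146978, hr_sum=388688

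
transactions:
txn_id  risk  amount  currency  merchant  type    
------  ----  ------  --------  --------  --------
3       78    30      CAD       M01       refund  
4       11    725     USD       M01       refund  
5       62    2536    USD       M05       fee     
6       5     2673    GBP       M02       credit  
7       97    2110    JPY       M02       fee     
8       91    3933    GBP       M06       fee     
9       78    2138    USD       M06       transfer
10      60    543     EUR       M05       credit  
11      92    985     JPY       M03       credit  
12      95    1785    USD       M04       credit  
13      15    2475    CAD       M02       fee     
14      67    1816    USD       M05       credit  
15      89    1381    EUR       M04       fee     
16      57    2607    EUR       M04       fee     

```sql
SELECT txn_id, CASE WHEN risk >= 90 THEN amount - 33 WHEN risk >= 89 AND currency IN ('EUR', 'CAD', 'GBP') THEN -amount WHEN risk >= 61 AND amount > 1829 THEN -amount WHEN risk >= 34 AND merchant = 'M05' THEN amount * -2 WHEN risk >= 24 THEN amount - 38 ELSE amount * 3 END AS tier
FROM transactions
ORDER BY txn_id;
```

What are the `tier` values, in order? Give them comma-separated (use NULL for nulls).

txn_id=3: risk >= 24 → -8
txn_id=4: ELSE → 2175
txn_id=5: risk >= 61 AND amount > 1829 → -2536
txn_id=6: ELSE → 8019
txn_id=7: risk >= 90 → 2077
txn_id=8: risk >= 90 → 3900
txn_id=9: risk >= 61 AND amount > 1829 → -2138
txn_id=10: risk >= 34 AND merchant = 'M05' → -1086
txn_id=11: risk >= 90 → 952
txn_id=12: risk >= 90 → 1752
txn_id=13: ELSE → 7425
txn_id=14: risk >= 34 AND merchant = 'M05' → -3632
txn_id=15: risk >= 89 AND currency IN ('EUR', 'CAD', 'GBP') → -1381
txn_id=16: risk >= 24 → 2569

-8, 2175, -2536, 8019, 2077, 3900, -2138, -1086, 952, 1752, 7425, -3632, -1381, 2569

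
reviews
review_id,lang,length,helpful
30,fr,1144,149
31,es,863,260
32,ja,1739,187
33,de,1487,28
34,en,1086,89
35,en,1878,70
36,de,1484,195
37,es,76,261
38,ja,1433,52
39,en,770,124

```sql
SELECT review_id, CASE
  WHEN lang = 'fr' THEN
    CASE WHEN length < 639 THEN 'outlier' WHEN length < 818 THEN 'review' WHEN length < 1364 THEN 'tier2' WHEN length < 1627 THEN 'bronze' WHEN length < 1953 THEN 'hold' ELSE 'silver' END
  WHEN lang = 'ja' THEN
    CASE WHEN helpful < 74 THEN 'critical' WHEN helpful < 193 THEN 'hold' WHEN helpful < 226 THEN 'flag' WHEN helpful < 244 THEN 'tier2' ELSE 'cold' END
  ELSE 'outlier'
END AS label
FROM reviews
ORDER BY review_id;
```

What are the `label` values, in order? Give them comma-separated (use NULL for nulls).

tier2, outlier, hold, outlier, outlier, outlier, outlier, outlier, critical, outlier

review_id=30: lang='fr' → inner[length < 1364] → tier2
review_id=31: lang='es' → outer ELSE → outlier
review_id=32: lang='ja' → inner[helpful < 193] → hold
review_id=33: lang='de' → outer ELSE → outlier
review_id=34: lang='en' → outer ELSE → outlier
review_id=35: lang='en' → outer ELSE → outlier
review_id=36: lang='de' → outer ELSE → outlier
review_id=37: lang='es' → outer ELSE → outlier
review_id=38: lang='ja' → inner[helpful < 74] → critical
review_id=39: lang='en' → outer ELSE → outlier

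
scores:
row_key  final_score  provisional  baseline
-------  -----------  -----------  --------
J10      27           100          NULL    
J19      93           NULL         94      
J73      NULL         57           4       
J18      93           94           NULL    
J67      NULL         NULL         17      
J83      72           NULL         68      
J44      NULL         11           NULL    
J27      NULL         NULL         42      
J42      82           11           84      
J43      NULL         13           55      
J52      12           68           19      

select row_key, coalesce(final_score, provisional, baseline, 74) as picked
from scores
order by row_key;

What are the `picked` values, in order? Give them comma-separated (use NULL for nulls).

row_key=J10: final_score=27 → 27
row_key=J18: final_score=93 → 93
row_key=J19: final_score=93 → 93
row_key=J27: final_score=NULL, provisional=NULL, baseline=42 → 42
row_key=J42: final_score=82 → 82
row_key=J43: final_score=NULL, provisional=13 → 13
row_key=J44: final_score=NULL, provisional=11 → 11
row_key=J52: final_score=12 → 12
row_key=J67: final_score=NULL, provisional=NULL, baseline=17 → 17
row_key=J73: final_score=NULL, provisional=57 → 57
row_key=J83: final_score=72 → 72

27, 93, 93, 42, 82, 13, 11, 12, 17, 57, 72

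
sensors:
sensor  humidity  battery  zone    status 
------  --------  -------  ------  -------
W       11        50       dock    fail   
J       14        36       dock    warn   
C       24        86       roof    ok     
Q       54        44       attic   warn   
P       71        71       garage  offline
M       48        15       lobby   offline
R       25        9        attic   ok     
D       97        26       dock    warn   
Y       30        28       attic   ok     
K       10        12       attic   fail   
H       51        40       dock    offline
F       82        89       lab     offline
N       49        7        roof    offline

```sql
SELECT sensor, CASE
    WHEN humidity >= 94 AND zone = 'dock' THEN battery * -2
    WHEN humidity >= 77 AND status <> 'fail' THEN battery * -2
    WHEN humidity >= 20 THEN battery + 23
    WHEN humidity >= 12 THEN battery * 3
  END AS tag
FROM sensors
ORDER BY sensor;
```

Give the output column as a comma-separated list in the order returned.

sensor=C: humidity >= 20 → 109
sensor=D: humidity >= 94 AND zone = 'dock' → -52
sensor=F: humidity >= 77 AND status <> 'fail' → -178
sensor=H: humidity >= 20 → 63
sensor=J: humidity >= 12 → 108
sensor=K: (no match → NULL) → NULL
sensor=M: humidity >= 20 → 38
sensor=N: humidity >= 20 → 30
sensor=P: humidity >= 20 → 94
sensor=Q: humidity >= 20 → 67
sensor=R: humidity >= 20 → 32
sensor=W: (no match → NULL) → NULL
sensor=Y: humidity >= 20 → 51

109, -52, -178, 63, 108, NULL, 38, 30, 94, 67, 32, NULL, 51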